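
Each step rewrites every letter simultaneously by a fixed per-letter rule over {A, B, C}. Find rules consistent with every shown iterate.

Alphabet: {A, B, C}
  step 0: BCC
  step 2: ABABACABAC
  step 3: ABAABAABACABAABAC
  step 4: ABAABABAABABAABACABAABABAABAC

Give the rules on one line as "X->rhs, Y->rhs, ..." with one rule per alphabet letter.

A->AB, B->A, C->AC

  step 3 ⇒ step 4: ABAABAABACABAABAC ⇒ AB·A·AB·AB·A·AB·AB·A·AB·AC·AB·A·AB·AB·A·AB·AC
    A ↦ AB
    B ↦ A
    C ↦ AC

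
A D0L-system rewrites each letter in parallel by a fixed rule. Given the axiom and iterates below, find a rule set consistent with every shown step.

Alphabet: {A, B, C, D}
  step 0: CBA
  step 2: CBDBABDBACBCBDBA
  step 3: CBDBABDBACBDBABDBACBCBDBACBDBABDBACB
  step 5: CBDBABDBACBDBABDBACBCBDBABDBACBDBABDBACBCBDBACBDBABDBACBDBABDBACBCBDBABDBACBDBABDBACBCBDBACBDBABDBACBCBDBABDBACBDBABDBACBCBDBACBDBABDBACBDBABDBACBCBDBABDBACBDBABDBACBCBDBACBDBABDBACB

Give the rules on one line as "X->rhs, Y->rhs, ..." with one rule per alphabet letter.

A->CB, B->DBA, C->CB, D->B

  step 2 ⇒ step 3: CBDBABDBACBCBDBA ⇒ CB·DBA·B·DBA·CB·DBA·B·DBA·CB·CB·DBA·CB·DBA·B·DBA·CB
    A ↦ CB
    B ↦ DBA
    C ↦ CB
    D ↦ B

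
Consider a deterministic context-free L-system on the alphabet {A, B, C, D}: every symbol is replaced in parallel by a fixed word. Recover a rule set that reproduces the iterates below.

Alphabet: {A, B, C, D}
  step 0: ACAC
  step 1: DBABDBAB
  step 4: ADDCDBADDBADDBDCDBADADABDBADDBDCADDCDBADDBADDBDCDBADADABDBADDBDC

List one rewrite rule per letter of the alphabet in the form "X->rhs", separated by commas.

  step 0 ⇒ step 1: ACAC ⇒ DB·AB·DB·AB
    A ↦ DB
    C ↦ AB
    B ↦ DC  (constrained at step 1)
    D ↦ AD  (constrained at step 1)

A->DB, B->DC, C->AB, D->AD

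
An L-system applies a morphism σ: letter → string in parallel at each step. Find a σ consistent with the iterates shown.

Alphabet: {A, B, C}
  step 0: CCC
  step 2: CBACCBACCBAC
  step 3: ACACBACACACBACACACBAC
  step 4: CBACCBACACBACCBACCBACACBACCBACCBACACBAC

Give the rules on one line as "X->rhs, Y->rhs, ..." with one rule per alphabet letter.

A->CB, B->A, C->AC

  step 3 ⇒ step 4: ACACBACACACBACACACBAC ⇒ CB·AC·CB·AC·A·CB·AC·CB·AC·CB·AC·A·CB·AC·CB·AC·CB·AC·A·CB·AC
    A ↦ CB
    B ↦ A
    C ↦ AC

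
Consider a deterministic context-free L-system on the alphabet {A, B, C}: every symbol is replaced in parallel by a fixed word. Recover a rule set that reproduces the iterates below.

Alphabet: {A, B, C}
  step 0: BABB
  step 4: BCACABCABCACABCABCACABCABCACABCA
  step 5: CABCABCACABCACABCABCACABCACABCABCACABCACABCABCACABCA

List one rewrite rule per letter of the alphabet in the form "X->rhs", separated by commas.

  step 4 ⇒ step 5: BCACABCABCACABCABCACABCABCACABCA ⇒ CA·B·CA·B·CA·CA·B·CA·CA·B·CA·B·CA·CA·B·CA·CA·B·CA·B·CA·CA·B·CA·CA·B·CA·B·CA·CA·B·CA
    A ↦ CA
    B ↦ CA
    C ↦ B

A->CA, B->CA, C->B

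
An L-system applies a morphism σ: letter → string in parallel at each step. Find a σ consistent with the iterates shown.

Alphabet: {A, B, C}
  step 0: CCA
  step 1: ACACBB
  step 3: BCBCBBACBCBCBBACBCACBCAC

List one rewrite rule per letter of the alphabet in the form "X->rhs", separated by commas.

A->BB, B->BC, C->AC

  step 0 ⇒ step 1: CCA ⇒ AC·AC·BB
    A ↦ BB
    C ↦ AC
    B ↦ BC  (constrained at step 1)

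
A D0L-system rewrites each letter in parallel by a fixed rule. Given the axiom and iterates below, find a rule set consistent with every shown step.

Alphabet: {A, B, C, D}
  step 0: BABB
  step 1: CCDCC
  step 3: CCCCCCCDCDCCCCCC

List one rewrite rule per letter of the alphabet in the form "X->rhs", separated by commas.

  step 0 ⇒ step 1: BABB ⇒ C·CD·C·C
    A ↦ CD
    B ↦ C
    C ↦ BBB  (constrained at step 1)
    D ↦ AA  (constrained at step 1)

A->CD, B->C, C->BBB, D->AA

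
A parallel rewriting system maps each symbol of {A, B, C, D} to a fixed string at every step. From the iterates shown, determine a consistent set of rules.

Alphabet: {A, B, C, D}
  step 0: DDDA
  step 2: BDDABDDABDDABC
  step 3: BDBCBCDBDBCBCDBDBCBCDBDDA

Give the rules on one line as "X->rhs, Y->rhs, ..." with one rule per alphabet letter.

A->D, B->BD, C->DA, D->BC

  step 2 ⇒ step 3: BDDABDDABDDABC ⇒ BD·BC·BC·D·BD·BC·BC·D·BD·BC·BC·D·BD·DA
    A ↦ D
    B ↦ BD
    C ↦ DA
    D ↦ BC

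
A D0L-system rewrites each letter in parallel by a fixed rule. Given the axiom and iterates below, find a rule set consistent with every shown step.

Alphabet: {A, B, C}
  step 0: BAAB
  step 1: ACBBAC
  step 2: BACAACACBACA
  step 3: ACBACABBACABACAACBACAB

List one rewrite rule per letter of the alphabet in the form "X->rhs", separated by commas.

A->B, B->AC, C->ACA

  step 2 ⇒ step 3: BACAACACBACA ⇒ AC·B·ACA·B·B·ACA·B·ACA·AC·B·ACA·B
    A ↦ B
    B ↦ AC
    C ↦ ACA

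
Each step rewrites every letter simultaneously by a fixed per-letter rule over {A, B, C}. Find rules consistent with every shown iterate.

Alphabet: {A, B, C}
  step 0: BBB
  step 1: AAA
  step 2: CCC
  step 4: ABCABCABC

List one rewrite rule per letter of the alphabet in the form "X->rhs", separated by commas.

  step 1 ⇒ step 2: AAA ⇒ C·C·C
    A ↦ C
  step 0 ⇒ step 1: BBB ⇒ A·A·A
    B ↦ A
    C ↦ BC  (constrained at step 2)

A->C, B->A, C->BC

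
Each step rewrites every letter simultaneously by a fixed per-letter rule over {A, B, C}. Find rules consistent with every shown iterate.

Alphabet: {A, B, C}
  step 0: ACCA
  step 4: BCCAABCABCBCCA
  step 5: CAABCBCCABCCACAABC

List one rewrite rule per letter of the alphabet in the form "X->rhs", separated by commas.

  step 4 ⇒ step 5: BCCAABCABCBCCA ⇒ C·A·A·BC·BC·C·A·BC·C·A·C·A·A·BC
    A ↦ BC
    B ↦ C
    C ↦ A

A->BC, B->C, C->A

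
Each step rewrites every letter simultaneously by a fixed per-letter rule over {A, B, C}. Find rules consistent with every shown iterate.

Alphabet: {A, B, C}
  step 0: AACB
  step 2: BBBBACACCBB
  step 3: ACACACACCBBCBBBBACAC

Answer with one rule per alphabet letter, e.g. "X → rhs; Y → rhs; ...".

A->C, B->AC, C->BB

  step 2 ⇒ step 3: BBBBACACCBB ⇒ AC·AC·AC·AC·C·BB·C·BB·BB·AC·AC
    A ↦ C
    B ↦ AC
    C ↦ BB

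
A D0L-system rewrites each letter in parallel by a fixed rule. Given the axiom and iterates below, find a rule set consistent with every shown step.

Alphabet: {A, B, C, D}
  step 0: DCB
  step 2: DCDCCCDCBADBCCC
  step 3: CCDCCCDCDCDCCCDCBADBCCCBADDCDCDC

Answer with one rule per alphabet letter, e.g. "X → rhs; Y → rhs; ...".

  step 2 ⇒ step 3: DCDCCCDCBADBCCC ⇒ CC·DC·CC·DC·DC·DC·CC·DC·BAD·BC·CC·BAD·DC·DC·DC
    A ↦ BC
    B ↦ BAD
    C ↦ DC
    D ↦ CC

A->BC, B->BAD, C->DC, D->CC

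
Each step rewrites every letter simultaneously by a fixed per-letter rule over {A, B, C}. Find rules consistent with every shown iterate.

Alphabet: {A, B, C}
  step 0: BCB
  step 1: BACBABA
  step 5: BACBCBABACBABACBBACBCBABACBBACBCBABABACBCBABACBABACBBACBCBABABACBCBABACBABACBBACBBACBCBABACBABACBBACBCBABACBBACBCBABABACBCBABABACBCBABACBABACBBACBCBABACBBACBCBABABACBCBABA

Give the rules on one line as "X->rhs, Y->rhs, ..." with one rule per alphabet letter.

  step 0 ⇒ step 1: BCB ⇒ BA·CBA·BA
    B ↦ BA
    C ↦ CBA
    A ↦ CB  (constrained at step 1)

A->CB, B->BA, C->CBA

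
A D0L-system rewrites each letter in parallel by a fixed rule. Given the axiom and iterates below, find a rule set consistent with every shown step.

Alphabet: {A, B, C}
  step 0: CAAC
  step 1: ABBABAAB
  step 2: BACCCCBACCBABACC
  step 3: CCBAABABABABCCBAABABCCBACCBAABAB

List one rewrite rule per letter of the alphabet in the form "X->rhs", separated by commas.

A->BA, B->CC, C->AB

  step 2 ⇒ step 3: BACCCCBACCBABACC ⇒ CC·BA·AB·AB·AB·AB·CC·BA·AB·AB·CC·BA·CC·BA·AB·AB
    A ↦ BA
    B ↦ CC
    C ↦ AB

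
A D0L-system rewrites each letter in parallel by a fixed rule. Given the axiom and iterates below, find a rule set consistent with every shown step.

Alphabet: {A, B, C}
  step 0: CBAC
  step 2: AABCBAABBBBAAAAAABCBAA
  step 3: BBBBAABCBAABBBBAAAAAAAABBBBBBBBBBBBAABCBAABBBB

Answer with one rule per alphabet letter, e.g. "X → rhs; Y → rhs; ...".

  step 2 ⇒ step 3: AABCBAABBBBAAAAAABCBAA ⇒ BB·BB·AA·BCB·AA·BB·BB·AA·AA·AA·AA·BB·BB·BB·BB·BB·BB·AA·BCB·AA·BB·BB
    A ↦ BB
    B ↦ AA
    C ↦ BCB

A->BB, B->AA, C->BCB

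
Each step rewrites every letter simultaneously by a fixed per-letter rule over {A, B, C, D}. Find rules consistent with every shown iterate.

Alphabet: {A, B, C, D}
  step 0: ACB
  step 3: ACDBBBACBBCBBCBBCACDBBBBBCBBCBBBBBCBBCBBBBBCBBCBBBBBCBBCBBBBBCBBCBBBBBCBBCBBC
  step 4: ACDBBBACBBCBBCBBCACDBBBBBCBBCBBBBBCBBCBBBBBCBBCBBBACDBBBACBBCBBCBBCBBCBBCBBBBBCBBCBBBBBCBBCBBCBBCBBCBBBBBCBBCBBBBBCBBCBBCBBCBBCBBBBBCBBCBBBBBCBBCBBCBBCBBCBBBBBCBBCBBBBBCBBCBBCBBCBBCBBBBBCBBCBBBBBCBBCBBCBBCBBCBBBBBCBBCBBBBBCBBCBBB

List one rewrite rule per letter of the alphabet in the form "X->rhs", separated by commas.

A->ACD, B->BBC, C->BBB, D->AC

  step 3 ⇒ step 4: ACDBBBACBBCBBCBBCACDBBBBBCBBCBBBBBCBBCBBBBBCBBCBBBBBCBBCBBBBBCBBCBBBBBCBBCBBC ⇒ ACD·BBB·AC·BBC·BBC·BBC·ACD·BBB·BBC·BBC·BBB·BBC·BBC·BBB·BBC·BBC·BBB·ACD·BBB·AC·BBC·BBC·BBC·BBC·BBC·BBB·BBC·BBC·BBB·BBC·BBC·BBC·BBC·BBC·BBB·BBC·BBC·BBB·BBC·BBC·BBC·BBC·BBC·BBB·BBC·BBC·BBB·BBC·BBC·BBC·BBC·BBC·BBB·BBC·BBC·BBB·BBC·BBC·BBC·BBC·BBC·BBB·BBC·BBC·BBB·BBC·BBC·BBC·BBC·BBC·BBB·BBC·BBC·BBB·BBC·BBC·BBB
    A ↦ ACD
    B ↦ BBC
    C ↦ BBB
    D ↦ AC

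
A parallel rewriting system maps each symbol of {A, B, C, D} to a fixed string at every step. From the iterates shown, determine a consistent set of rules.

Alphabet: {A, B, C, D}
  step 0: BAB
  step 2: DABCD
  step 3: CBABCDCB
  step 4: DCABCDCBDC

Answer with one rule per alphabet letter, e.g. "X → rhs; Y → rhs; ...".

A->AB, B->C, C->D, D->CB

  step 3 ⇒ step 4: CBABCDCB ⇒ D·C·AB·C·D·CB·D·C
    A ↦ AB
    B ↦ C
    C ↦ D
    D ↦ CB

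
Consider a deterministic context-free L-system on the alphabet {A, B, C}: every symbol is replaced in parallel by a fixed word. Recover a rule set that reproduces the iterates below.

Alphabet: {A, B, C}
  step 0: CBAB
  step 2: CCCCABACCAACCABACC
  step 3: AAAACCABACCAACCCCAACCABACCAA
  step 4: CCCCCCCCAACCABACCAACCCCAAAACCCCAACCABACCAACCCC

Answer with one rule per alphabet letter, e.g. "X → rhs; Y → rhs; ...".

A->CC, B->ABA, C->A

  step 3 ⇒ step 4: AAAACCABACCAACCCCAACCABACCAA ⇒ CC·CC·CC·CC·A·A·CC·ABA·CC·A·A·CC·CC·A·A·A·A·CC·CC·A·A·CC·ABA·CC·A·A·CC·CC
    A ↦ CC
    B ↦ ABA
    C ↦ A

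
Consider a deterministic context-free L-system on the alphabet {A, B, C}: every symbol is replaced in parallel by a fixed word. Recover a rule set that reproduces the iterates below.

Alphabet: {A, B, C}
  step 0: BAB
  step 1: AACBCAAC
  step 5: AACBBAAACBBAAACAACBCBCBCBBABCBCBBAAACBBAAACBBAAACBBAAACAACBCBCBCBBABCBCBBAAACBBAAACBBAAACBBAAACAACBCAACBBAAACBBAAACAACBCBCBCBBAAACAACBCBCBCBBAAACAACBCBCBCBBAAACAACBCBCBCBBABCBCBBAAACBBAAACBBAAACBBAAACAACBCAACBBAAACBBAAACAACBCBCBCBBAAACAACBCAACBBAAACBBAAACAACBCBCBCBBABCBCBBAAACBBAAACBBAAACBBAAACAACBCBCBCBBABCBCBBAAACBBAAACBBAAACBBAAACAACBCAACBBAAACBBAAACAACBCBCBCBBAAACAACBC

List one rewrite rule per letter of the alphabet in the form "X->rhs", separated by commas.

  step 0 ⇒ step 1: BAB ⇒ AAC·BC·AAC
    A ↦ BC
    B ↦ AAC
    C ↦ BBA  (constrained at step 1)

A->BC, B->AAC, C->BBA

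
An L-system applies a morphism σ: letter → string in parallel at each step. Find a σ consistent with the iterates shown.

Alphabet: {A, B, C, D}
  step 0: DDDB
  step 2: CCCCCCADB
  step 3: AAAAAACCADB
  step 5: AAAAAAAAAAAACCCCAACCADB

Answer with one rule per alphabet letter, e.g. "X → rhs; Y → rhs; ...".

A->CC, B->DB, C->A, D->A

  step 2 ⇒ step 3: CCCCCCADB ⇒ A·A·A·A·A·A·CC·A·DB
    A ↦ CC
    B ↦ DB
    C ↦ A
    D ↦ A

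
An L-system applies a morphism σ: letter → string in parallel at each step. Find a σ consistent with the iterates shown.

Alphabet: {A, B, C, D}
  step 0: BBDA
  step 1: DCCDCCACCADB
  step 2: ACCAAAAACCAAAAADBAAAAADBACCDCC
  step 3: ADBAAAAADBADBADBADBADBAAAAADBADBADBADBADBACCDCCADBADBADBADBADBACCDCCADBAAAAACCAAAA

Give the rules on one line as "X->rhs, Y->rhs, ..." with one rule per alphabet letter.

  step 2 ⇒ step 3: ACCAAAAACCAAAAADBAAAAADBACCDCC ⇒ ADB·AA·AA·ADB·ADB·ADB·ADB·ADB·AA·AA·ADB·ADB·ADB·ADB·ADB·ACC·DCC·ADB·ADB·ADB·ADB·ADB·ACC·DCC·ADB·AA·AA·ACC·AA·AA
    A ↦ ADB
    B ↦ DCC
    C ↦ AA
    D ↦ ACC

A->ADB, B->DCC, C->AA, D->ACC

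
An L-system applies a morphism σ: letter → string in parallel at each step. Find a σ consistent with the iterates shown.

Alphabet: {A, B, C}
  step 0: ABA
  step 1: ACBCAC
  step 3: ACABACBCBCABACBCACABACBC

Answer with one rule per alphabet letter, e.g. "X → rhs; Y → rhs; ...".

  step 0 ⇒ step 1: ABA ⇒ AC·BC·AC
    A ↦ AC
    B ↦ BC
    C ↦ AB  (constrained at step 1)

A->AC, B->BC, C->AB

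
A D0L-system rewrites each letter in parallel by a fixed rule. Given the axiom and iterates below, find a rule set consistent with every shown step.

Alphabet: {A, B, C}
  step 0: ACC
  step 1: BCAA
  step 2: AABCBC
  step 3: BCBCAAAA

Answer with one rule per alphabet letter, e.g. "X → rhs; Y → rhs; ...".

A->BC, B->A, C->A

  step 2 ⇒ step 3: AABCBC ⇒ BC·BC·A·A·A·A
    A ↦ BC
    B ↦ A
    C ↦ A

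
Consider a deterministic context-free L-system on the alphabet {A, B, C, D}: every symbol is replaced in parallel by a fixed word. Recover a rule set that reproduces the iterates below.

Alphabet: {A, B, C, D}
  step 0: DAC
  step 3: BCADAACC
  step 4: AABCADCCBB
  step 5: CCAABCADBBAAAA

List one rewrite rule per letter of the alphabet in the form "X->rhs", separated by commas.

A->C, B->AA, C->B, D->AD

  step 4 ⇒ step 5: AABCADCCBB ⇒ C·C·AA·B·C·AD·B·B·AA·AA
    A ↦ C
    B ↦ AA
    C ↦ B
    D ↦ AD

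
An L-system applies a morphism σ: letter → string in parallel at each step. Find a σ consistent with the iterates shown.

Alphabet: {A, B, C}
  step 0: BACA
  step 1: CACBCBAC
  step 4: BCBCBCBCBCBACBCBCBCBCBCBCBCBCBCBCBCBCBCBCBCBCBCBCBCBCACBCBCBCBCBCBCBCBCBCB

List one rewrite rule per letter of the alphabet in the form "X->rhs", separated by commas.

  step 0 ⇒ step 1: BACA ⇒ C·AC·BCB·AC
    A ↦ AC
    B ↦ C
    C ↦ BCB

A->AC, B->C, C->BCB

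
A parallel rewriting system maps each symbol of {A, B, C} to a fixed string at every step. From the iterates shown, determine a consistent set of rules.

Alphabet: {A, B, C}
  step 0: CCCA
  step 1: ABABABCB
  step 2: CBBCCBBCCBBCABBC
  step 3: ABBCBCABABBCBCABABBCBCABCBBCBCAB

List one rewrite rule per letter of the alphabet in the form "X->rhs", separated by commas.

  step 2 ⇒ step 3: CBBCCBBCCBBCABBC ⇒ AB·BC·BC·AB·AB·BC·BC·AB·AB·BC·BC·AB·CB·BC·BC·AB
    A ↦ CB
    B ↦ BC
    C ↦ AB

A->CB, B->BC, C->AB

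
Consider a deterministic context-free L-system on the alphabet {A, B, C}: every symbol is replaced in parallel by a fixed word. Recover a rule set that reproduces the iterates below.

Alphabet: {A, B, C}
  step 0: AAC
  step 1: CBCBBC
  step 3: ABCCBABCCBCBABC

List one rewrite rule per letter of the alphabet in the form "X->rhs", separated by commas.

A->CB, B->A, C->BC

  step 0 ⇒ step 1: AAC ⇒ CB·CB·BC
    A ↦ CB
    C ↦ BC
    B ↦ A  (constrained at step 1)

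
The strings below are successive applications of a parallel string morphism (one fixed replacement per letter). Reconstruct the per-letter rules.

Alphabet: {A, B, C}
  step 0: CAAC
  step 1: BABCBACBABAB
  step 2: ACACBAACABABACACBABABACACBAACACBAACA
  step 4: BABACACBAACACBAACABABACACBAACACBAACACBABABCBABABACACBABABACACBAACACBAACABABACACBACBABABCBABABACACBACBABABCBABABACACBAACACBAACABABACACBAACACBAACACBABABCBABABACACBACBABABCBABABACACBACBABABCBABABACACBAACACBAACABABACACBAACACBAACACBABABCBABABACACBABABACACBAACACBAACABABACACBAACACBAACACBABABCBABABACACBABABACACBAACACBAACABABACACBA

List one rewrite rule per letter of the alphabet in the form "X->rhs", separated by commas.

A->CBA, B->ACA, C->BAB

  step 1 ⇒ step 2: BABCBACBABAB ⇒ ACA·CBA·ACA·BAB·ACA·CBA·BAB·ACA·CBA·ACA·CBA·ACA
    A ↦ CBA
    B ↦ ACA
    C ↦ BAB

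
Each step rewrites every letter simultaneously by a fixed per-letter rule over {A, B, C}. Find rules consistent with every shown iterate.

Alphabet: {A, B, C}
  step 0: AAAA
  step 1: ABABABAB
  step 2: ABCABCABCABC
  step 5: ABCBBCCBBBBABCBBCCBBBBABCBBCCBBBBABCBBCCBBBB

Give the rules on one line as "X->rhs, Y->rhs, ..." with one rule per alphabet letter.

A->AB, B->C, C->BB

  step 1 ⇒ step 2: ABABABAB ⇒ AB·C·AB·C·AB·C·AB·C
    A ↦ AB
    B ↦ C
    C ↦ BB  (constrained at step 2)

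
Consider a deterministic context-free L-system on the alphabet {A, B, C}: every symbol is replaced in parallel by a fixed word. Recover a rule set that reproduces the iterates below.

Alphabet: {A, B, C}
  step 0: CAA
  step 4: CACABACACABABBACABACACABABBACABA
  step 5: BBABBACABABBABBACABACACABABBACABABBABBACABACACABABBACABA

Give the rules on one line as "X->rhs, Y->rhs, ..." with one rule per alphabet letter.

  step 4 ⇒ step 5: CACABACACABABBACABACACABABBACABA ⇒ B·BA·B·BA·CA·BA·B·BA·B·BA·CA·BA·CA·CA·BA·B·BA·CA·BA·B·BA·B·BA·CA·BA·CA·CA·BA·B·BA·CA·BA
    A ↦ BA
    B ↦ CA
    C ↦ B

A->BA, B->CA, C->B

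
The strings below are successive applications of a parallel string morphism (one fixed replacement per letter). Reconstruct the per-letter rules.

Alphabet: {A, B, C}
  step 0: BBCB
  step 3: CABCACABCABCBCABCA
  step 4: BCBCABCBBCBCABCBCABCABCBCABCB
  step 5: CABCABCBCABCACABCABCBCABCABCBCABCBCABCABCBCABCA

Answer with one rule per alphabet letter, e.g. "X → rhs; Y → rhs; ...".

  step 4 ⇒ step 5: BCBCABCBBCBCABCBCABCABCBCABCB ⇒ CA·B·CA·B·CB·CA·B·CA·CA·B·CA·B·CB·CA·B·CA·B·CB·CA·B·CB·CA·B·CA·B·CB·CA·B·CA
    A ↦ CB
    B ↦ CA
    C ↦ B

A->CB, B->CA, C->B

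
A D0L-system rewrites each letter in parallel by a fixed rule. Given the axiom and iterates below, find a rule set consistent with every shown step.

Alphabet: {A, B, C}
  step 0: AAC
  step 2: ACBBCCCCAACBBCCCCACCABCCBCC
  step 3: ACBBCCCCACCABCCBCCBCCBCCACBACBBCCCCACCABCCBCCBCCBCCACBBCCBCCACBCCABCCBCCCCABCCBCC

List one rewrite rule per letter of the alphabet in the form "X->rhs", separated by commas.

  step 2 ⇒ step 3: ACBBCCCCAACBBCCCCACCABCCBCC ⇒ ACB·BCC·CCA·CCA·BCC·BCC·BCC·BCC·ACB·ACB·BCC·CCA·CCA·BCC·BCC·BCC·BCC·ACB·BCC·BCC·ACB·CCA·BCC·BCC·CCA·BCC·BCC
    A ↦ ACB
    B ↦ CCA
    C ↦ BCC

A->ACB, B->CCA, C->BCC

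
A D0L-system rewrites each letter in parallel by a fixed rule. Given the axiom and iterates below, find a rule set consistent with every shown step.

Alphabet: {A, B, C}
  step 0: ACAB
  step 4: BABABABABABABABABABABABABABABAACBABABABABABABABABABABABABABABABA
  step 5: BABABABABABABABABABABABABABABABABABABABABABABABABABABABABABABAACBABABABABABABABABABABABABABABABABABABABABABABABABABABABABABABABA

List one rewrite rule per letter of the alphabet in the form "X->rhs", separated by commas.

  step 4 ⇒ step 5: BABABABABABABABABABABABABABABAACBABABABABABABABABABABABABABABABA ⇒ BA·BA·BA·BA·BA·BA·BA·BA·BA·BA·BA·BA·BA·BA·BA·BA·BA·BA·BA·BA·BA·BA·BA·BA·BA·BA·BA·BA·BA·BA·BA·AC·BA·BA·BA·BA·BA·BA·BA·BA·BA·BA·BA·BA·BA·BA·BA·BA·BA·BA·BA·BA·BA·BA·BA·BA·BA·BA·BA·BA·BA·BA·BA·BA
    A ↦ BA
    B ↦ BA
    C ↦ AC

A->BA, B->BA, C->AC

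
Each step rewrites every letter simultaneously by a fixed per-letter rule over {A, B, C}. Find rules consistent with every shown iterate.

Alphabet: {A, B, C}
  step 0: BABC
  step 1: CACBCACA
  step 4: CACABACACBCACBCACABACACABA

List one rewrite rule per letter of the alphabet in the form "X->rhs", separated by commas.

  step 0 ⇒ step 1: BABC ⇒ CAC·B·CAC·A
    A ↦ B
    B ↦ CAC
    C ↦ A

A->B, B->CAC, C->A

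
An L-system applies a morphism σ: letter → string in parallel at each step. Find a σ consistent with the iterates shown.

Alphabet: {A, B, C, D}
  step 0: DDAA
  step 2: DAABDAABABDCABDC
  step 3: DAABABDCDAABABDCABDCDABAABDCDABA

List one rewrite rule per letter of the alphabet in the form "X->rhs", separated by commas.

  step 2 ⇒ step 3: DAABDAABABDCABDC ⇒ DA·AB·AB·DC·DA·AB·AB·DC·AB·DC·DA·BA·AB·DC·DA·BA
    A ↦ AB
    B ↦ DC
    C ↦ BA
    D ↦ DA

A->AB, B->DC, C->BA, D->DA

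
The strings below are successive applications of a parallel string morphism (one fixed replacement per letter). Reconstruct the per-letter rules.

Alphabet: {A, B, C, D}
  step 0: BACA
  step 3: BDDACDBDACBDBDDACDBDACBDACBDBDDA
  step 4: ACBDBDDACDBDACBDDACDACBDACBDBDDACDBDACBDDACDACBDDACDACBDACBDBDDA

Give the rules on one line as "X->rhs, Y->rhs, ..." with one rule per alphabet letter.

  step 3 ⇒ step 4: BDDACDBDACBDBDDACDBDACBDACBDBDDA ⇒ AC·BD·BD·DA·CD·BD·AC·BD·DA·CD·AC·BD·AC·BD·BD·DA·CD·BD·AC·BD·DA·CD·AC·BD·DA·CD·AC·BD·AC·BD·BD·DA
    A ↦ DA
    B ↦ AC
    C ↦ CD
    D ↦ BD

A->DA, B->AC, C->CD, D->BD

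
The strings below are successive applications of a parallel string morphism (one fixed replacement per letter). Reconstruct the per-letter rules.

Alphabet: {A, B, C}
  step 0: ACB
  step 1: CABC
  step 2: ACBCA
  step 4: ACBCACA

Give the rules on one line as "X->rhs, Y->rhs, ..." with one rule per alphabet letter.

  step 1 ⇒ step 2: CABC ⇒ A·C·BC·A
    A ↦ C
    B ↦ BC
    C ↦ A

A->C, B->BC, C->A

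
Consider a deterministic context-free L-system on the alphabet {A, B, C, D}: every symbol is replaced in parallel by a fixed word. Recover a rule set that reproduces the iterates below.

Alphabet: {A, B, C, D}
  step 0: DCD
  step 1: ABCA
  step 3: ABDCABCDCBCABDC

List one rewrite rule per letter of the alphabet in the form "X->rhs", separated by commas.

  step 0 ⇒ step 1: DCD ⇒ A·BC·A
    C ↦ BC
    D ↦ A
    A ↦ AB  (constrained at step 1)
    B ↦ DC  (constrained at step 1)

A->AB, B->DC, C->BC, D->A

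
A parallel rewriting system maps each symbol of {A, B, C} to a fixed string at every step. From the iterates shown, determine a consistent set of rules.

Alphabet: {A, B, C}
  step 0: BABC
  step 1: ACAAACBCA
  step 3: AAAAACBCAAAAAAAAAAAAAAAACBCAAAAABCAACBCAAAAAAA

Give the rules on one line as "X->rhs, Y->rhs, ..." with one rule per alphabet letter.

A->AA, B->AC, C->BCA

  step 0 ⇒ step 1: BABC ⇒ AC·AA·AC·BCA
    A ↦ AA
    B ↦ AC
    C ↦ BCA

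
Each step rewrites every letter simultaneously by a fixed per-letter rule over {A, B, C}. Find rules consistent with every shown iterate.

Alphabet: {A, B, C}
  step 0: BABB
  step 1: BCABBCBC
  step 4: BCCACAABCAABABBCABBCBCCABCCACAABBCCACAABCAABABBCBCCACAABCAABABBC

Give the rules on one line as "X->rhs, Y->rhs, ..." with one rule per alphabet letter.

  step 0 ⇒ step 1: BABB ⇒ BC·AB·BC·BC
    A ↦ AB
    B ↦ BC
    C ↦ CA  (constrained at step 1)

A->AB, B->BC, C->CA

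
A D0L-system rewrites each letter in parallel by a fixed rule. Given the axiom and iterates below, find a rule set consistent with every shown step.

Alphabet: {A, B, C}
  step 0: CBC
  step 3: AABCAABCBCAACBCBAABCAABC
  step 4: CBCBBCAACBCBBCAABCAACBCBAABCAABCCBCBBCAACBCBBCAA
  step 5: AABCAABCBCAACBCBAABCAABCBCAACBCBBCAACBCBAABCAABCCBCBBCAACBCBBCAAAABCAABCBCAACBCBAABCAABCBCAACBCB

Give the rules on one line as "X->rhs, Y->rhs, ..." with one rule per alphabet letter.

A->CB, B->BC, C->AA

  step 4 ⇒ step 5: CBCBBCAACBCBBCAABCAACBCBAABCAABCCBCBBCAACBCBBCAA ⇒ AA·BC·AA·BC·BC·AA·CB·CB·AA·BC·AA·BC·BC·AA·CB·CB·BC·AA·CB·CB·AA·BC·AA·BC·CB·CB·BC·AA·CB·CB·BC·AA·AA·BC·AA·BC·BC·AA·CB·CB·AA·BC·AA·BC·BC·AA·CB·CB
    A ↦ CB
    B ↦ BC
    C ↦ AA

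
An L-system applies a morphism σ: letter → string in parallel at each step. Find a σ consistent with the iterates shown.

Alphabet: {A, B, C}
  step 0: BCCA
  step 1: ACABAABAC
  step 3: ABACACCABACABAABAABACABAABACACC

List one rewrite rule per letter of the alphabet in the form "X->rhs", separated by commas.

A->C, B->AC, C->ABA

  step 0 ⇒ step 1: BCCA ⇒ AC·ABA·ABA·C
    A ↦ C
    B ↦ AC
    C ↦ ABA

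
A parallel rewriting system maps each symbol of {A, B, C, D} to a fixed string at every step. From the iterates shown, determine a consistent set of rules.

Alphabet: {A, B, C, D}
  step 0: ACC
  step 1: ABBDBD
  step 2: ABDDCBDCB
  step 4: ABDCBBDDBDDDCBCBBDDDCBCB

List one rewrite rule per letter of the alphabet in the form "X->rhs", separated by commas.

  step 1 ⇒ step 2: ABBDBD ⇒ AB·D·D·CB·D·CB
    A ↦ AB
    B ↦ D
    D ↦ CB
  step 0 ⇒ step 1: ACC ⇒ AB·BD·BD
    C ↦ BD

A->AB, B->D, C->BD, D->CB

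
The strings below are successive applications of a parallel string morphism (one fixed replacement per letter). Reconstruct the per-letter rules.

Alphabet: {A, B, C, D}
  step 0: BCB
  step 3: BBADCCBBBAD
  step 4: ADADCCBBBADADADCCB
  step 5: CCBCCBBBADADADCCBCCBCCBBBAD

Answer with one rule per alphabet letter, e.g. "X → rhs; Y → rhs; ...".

A->C, B->AD, C->B, D->CB

  step 4 ⇒ step 5: ADADCCBBBADADADCCB ⇒ C·CB·C·CB·B·B·AD·AD·AD·C·CB·C·CB·C·CB·B·B·AD
    A ↦ C
    B ↦ AD
    C ↦ B
    D ↦ CB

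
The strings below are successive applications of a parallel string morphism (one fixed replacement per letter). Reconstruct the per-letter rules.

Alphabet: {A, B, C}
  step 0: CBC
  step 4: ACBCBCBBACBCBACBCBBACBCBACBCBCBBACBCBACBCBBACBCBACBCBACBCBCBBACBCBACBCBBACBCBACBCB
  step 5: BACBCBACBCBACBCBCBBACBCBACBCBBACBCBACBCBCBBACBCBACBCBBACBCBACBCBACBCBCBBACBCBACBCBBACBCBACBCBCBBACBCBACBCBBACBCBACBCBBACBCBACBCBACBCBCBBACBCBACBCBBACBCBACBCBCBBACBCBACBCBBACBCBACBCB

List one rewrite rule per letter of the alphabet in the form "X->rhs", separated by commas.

  step 4 ⇒ step 5: ACBCBCBBACBCBACBCBBACBCBACBCBCBBACBCBACBCBBACBCBACBCBACBCBCBBACBCBACBCBBACBCBACBCB ⇒ B·ACB·CB·ACB·CB·ACB·CB·CB·B·ACB·CB·ACB·CB·B·ACB·CB·ACB·CB·CB·B·ACB·CB·ACB·CB·B·ACB·CB·ACB·CB·ACB·CB·CB·B·ACB·CB·ACB·CB·B·ACB·CB·ACB·CB·CB·B·ACB·CB·ACB·CB·B·ACB·CB·ACB·CB·B·ACB·CB·ACB·CB·ACB·CB·CB·B·ACB·CB·ACB·CB·B·ACB·CB·ACB·CB·CB·B·ACB·CB·ACB·CB·B·ACB·CB·ACB·CB
    A ↦ B
    B ↦ CB
    C ↦ ACB

A->B, B->CB, C->ACB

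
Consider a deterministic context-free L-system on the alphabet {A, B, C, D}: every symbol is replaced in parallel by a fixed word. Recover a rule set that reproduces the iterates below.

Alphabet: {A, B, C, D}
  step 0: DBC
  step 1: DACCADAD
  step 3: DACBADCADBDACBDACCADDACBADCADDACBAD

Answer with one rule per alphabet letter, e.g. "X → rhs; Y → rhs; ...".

  step 0 ⇒ step 1: DBC ⇒ DAC·CAD·AD
    B ↦ CAD
    C ↦ AD
    D ↦ DAC
    A ↦ B  (constrained at step 1)

A->B, B->CAD, C->AD, D->DAC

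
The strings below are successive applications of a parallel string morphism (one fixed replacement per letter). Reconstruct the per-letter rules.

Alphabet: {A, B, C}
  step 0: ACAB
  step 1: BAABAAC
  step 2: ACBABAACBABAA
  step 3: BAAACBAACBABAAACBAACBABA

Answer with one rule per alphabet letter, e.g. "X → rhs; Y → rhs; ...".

A->BA, B->AC, C->A

  step 2 ⇒ step 3: ACBABAACBABAA ⇒ BA·A·AC·BA·AC·BA·BA·A·AC·BA·AC·BA·BA
    A ↦ BA
    B ↦ AC
    C ↦ A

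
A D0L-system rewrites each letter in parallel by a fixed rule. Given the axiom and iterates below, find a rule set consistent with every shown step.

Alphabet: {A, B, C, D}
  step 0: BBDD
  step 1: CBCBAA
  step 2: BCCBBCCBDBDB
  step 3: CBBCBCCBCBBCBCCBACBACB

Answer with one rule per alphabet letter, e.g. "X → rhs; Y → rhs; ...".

A->DB, B->CB, C->BC, D->A

  step 2 ⇒ step 3: BCCBBCCBDBDB ⇒ CB·BC·BC·CB·CB·BC·BC·CB·A·CB·A·CB
    B ↦ CB
    C ↦ BC
    D ↦ A
  step 1 ⇒ step 2: CBCBAA ⇒ BC·CB·BC·CB·DB·DB
    A ↦ DB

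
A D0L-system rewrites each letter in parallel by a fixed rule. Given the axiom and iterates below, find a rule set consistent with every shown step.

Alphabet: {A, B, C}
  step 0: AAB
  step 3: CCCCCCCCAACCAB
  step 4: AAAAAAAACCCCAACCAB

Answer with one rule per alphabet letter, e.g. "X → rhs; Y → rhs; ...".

  step 3 ⇒ step 4: CCCCCCCCAACCAB ⇒ A·A·A·A·A·A·A·A·CC·CC·A·A·CC·AB
    A ↦ CC
    B ↦ AB
    C ↦ A

A->CC, B->AB, C->A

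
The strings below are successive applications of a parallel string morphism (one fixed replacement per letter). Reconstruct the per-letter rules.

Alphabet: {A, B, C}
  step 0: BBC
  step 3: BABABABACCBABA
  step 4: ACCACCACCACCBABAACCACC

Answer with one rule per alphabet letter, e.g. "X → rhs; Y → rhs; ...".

  step 3 ⇒ step 4: BABABABACCBABA ⇒ A·CC·A·CC·A·CC·A·CC·BA·BA·A·CC·A·CC
    A ↦ CC
    B ↦ A
    C ↦ BA

A->CC, B->A, C->BA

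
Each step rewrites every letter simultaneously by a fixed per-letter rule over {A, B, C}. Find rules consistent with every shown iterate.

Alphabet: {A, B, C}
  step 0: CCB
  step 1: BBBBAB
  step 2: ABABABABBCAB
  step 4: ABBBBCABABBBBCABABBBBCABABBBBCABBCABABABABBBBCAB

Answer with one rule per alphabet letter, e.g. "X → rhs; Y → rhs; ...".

  step 1 ⇒ step 2: BBBBAB ⇒ AB·AB·AB·AB·BC·AB
    A ↦ BC
    B ↦ AB
  step 0 ⇒ step 1: CCB ⇒ BB·BB·AB
    C ↦ BB

A->BC, B->AB, C->BB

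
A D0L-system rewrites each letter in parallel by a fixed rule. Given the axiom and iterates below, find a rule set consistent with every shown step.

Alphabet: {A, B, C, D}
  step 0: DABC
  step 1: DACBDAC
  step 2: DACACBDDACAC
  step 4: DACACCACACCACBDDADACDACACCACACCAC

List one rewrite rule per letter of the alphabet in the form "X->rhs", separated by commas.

A->C, B->BD, C->AC, D->DA

  step 1 ⇒ step 2: DACBDAC ⇒ DA·C·AC·BD·DA·C·AC
    A ↦ C
    B ↦ BD
    C ↦ AC
    D ↦ DA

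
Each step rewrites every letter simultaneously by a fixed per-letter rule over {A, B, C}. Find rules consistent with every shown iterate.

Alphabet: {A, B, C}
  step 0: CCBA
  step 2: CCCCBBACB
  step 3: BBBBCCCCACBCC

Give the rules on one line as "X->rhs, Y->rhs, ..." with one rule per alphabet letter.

A->AC, B->CC, C->B

  step 2 ⇒ step 3: CCCCBBACB ⇒ B·B·B·B·CC·CC·AC·B·CC
    A ↦ AC
    B ↦ CC
    C ↦ B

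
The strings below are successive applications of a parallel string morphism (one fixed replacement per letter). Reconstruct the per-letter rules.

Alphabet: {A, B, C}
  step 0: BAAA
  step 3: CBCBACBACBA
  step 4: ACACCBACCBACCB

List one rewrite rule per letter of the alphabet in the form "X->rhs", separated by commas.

  step 3 ⇒ step 4: CBCBACBACBA ⇒ A·C·A·C·CB·A·C·CB·A·C·CB
    A ↦ CB
    B ↦ C
    C ↦ A

A->CB, B->C, C->A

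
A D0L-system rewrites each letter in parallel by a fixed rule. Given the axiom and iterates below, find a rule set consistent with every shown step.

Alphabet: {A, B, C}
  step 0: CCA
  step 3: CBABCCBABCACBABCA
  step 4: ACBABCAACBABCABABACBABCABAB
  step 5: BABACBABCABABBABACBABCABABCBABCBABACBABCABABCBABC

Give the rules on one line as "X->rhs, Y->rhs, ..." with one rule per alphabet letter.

A->BAB, B->C, C->A

  step 4 ⇒ step 5: ACBABCAACBABCABABACBABCABAB ⇒ BAB·A·C·BAB·C·A·BAB·BAB·A·C·BAB·C·A·BAB·C·BAB·C·BAB·A·C·BAB·C·A·BAB·C·BAB·C
    A ↦ BAB
    B ↦ C
    C ↦ A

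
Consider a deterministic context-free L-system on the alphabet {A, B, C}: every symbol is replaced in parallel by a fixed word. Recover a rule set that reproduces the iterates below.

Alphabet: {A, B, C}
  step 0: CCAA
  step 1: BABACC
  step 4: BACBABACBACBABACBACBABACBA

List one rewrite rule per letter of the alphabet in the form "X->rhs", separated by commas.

  step 0 ⇒ step 1: CCAA ⇒ BA·BA·C·C
    A ↦ C
    C ↦ BA
    B ↦ BA  (constrained at step 1)

A->C, B->BA, C->BA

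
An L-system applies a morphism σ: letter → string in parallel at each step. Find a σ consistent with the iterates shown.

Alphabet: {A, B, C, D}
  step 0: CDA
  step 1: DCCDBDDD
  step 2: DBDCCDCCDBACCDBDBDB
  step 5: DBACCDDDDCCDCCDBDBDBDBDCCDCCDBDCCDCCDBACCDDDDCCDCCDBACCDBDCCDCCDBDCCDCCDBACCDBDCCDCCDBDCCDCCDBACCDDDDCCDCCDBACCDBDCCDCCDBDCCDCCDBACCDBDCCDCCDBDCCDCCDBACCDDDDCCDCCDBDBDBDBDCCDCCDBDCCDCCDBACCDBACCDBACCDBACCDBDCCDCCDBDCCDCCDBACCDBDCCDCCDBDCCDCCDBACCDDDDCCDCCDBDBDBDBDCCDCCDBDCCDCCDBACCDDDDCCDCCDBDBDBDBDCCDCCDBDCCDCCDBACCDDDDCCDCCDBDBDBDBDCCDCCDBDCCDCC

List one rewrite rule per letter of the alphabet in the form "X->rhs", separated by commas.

  step 1 ⇒ step 2: DCCDBDDD ⇒ DB·DCC·DCC·DB·ACC·DB·DB·DB
    B ↦ ACC
    C ↦ DCC
    D ↦ DB
  step 0 ⇒ step 1: CDA ⇒ DCC·DB·DDD
    A ↦ DDD

A->DDD, B->ACC, C->DCC, D->DB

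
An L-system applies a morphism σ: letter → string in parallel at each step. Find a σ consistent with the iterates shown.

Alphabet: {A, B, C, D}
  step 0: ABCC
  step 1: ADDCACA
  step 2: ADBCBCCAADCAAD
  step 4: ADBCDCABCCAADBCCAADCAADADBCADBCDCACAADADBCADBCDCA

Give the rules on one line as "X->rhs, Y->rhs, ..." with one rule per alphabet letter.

A->AD, B->D, C->CA, D->BC

  step 1 ⇒ step 2: ADDCACA ⇒ AD·BC·BC·CA·AD·CA·AD
    A ↦ AD
    C ↦ CA
    D ↦ BC
  step 0 ⇒ step 1: ABCC ⇒ AD·D·CA·CA
    B ↦ D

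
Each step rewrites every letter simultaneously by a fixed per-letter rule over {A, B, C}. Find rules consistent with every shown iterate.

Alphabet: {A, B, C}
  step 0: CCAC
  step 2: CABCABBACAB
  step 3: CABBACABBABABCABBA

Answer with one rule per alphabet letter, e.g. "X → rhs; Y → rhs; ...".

A->B, B->BA, C->CA

  step 2 ⇒ step 3: CABCABBACAB ⇒ CA·B·BA·CA·B·BA·BA·B·CA·B·BA
    A ↦ B
    B ↦ BA
    C ↦ CA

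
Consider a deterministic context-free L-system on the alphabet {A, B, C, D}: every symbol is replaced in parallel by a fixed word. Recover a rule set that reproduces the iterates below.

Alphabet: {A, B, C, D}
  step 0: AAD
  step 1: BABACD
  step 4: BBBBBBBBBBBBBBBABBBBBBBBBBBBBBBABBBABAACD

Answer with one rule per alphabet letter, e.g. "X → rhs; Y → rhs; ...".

A->BA, B->BB, C->A, D->CD

  step 0 ⇒ step 1: AAD ⇒ BA·BA·CD
    A ↦ BA
    D ↦ CD
    B ↦ BB  (constrained at step 1)
    C ↦ A  (constrained at step 1)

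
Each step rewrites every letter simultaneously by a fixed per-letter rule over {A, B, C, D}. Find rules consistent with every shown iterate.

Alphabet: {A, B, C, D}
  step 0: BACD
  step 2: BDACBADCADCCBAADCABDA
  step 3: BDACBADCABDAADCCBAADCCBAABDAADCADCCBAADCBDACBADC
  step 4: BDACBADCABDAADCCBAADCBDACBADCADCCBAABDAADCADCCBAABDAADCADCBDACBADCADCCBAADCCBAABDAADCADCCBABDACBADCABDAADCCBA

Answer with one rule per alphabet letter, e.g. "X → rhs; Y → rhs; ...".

A->ADC, B->BDA, C->A, D->CB

  step 3 ⇒ step 4: BDACBADCABDAADCCBAADCCBAABDAADCADCCBAADCBDACBADC ⇒ BDA·CB·ADC·A·BDA·ADC·CB·A·ADC·BDA·CB·ADC·ADC·CB·A·A·BDA·ADC·ADC·CB·A·A·BDA·ADC·ADC·BDA·CB·ADC·ADC·CB·A·ADC·CB·A·A·BDA·ADC·ADC·CB·A·BDA·CB·ADC·A·BDA·ADC·CB·A
    A ↦ ADC
    B ↦ BDA
    C ↦ A
    D ↦ CB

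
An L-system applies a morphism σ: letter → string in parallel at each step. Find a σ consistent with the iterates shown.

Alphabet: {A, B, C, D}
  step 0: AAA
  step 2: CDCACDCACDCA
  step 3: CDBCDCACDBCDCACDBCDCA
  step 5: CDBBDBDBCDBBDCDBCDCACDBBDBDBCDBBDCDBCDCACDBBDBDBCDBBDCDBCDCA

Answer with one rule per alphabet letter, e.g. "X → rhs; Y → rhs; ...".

  step 2 ⇒ step 3: CDCACDCACDCA ⇒ CD·B·CD·CA·CD·B·CD·CA·CD·B·CD·CA
    A ↦ CA
    C ↦ CD
    D ↦ B
    B ↦ BD  (constrained at step 3)

A->CA, B->BD, C->CD, D->B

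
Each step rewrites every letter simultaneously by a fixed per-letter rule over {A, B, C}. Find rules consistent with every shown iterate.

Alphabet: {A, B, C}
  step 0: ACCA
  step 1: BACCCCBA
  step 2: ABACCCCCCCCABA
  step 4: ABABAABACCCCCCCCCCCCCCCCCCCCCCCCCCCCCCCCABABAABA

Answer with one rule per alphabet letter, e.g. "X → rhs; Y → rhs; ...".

A->BA, B->A, C->CC

  step 1 ⇒ step 2: BACCCCBA ⇒ A·BA·CC·CC·CC·CC·A·BA
    A ↦ BA
    B ↦ A
    C ↦ CC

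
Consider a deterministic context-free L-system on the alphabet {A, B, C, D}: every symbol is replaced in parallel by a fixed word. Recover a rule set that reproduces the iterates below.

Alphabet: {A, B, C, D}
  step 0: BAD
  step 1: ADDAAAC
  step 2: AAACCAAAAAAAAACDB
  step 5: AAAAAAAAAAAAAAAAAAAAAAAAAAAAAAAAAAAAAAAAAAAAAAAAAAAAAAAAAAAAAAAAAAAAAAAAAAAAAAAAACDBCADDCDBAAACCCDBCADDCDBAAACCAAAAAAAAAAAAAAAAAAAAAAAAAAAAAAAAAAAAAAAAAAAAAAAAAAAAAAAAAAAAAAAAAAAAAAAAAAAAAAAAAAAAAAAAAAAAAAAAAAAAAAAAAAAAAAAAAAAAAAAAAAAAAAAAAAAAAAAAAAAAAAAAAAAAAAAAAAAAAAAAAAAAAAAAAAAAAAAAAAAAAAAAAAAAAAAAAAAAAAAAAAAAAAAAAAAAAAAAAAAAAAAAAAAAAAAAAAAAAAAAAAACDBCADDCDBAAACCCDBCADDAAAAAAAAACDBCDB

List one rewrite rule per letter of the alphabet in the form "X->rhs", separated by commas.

A->AAA, B->ADD, C->CDB, D->C

  step 1 ⇒ step 2: ADDAAAC ⇒ AAA·C·C·AAA·AAA·AAA·CDB
    A ↦ AAA
    C ↦ CDB
    D ↦ C
  step 0 ⇒ step 1: BAD ⇒ ADD·AAA·C
    B ↦ ADD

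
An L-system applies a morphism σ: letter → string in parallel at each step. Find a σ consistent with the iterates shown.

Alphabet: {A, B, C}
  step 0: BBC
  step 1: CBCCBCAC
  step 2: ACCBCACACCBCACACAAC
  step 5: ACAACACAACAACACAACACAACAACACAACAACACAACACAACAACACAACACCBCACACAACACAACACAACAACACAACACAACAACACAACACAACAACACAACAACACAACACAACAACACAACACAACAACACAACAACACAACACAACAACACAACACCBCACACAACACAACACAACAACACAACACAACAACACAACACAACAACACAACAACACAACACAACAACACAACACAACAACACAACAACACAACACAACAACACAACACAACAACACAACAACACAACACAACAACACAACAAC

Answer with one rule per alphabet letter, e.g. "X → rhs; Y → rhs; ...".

A->ACA, B->CBC, C->AC

  step 1 ⇒ step 2: CBCCBCAC ⇒ AC·CBC·AC·AC·CBC·AC·ACA·AC
    A ↦ ACA
    B ↦ CBC
    C ↦ AC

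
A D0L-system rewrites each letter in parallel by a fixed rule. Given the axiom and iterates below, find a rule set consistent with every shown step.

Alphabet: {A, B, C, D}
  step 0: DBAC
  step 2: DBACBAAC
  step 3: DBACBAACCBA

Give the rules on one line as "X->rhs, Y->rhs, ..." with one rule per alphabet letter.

A->C, B->A, C->BA, D->DB

  step 2 ⇒ step 3: DBACBAAC ⇒ DB·A·C·BA·A·C·C·BA
    A ↦ C
    B ↦ A
    C ↦ BA
    D ↦ DB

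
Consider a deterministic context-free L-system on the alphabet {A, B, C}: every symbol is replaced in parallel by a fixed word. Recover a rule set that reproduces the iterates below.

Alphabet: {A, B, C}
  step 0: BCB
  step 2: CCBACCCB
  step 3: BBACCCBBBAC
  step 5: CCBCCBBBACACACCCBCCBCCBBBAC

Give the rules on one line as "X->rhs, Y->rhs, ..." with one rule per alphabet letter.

  step 2 ⇒ step 3: CCBACCCB ⇒ B·B·AC·CC·B·B·B·AC
    A ↦ CC
    B ↦ AC
    C ↦ B

A->CC, B->AC, C->B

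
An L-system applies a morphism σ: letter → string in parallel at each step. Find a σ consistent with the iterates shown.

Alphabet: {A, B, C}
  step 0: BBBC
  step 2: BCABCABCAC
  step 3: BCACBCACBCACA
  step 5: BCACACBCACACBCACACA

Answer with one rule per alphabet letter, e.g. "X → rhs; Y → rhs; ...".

  step 2 ⇒ step 3: BCABCABCAC ⇒ BC·A·C·BC·A·C·BC·A·C·A
    A ↦ C
    B ↦ BC
    C ↦ A

A->C, B->BC, C->A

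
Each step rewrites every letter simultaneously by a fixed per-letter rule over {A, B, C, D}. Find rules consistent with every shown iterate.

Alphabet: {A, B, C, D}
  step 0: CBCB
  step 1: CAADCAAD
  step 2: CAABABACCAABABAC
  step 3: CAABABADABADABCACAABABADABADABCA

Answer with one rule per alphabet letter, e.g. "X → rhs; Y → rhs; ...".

A->AB, B->AD, C->CA, D->AC

  step 2 ⇒ step 3: CAABABACCAABABAC ⇒ CA·AB·AB·AD·AB·AD·AB·CA·CA·AB·AB·AD·AB·AD·AB·CA
    A ↦ AB
    B ↦ AD
    C ↦ CA
  step 1 ⇒ step 2: CAADCAAD ⇒ CA·AB·AB·AC·CA·AB·AB·AC
    D ↦ AC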